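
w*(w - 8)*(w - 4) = w^3 - 12*w^2 + 32*w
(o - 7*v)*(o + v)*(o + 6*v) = o^3 - 43*o*v^2 - 42*v^3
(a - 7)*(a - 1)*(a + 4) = a^3 - 4*a^2 - 25*a + 28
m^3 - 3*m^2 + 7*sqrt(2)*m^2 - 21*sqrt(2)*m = m*(m - 3)*(m + 7*sqrt(2))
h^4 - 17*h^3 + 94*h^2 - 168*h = h*(h - 7)*(h - 6)*(h - 4)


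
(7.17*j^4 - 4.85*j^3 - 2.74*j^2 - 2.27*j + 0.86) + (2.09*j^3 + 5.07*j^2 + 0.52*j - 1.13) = 7.17*j^4 - 2.76*j^3 + 2.33*j^2 - 1.75*j - 0.27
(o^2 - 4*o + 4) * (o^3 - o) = o^5 - 4*o^4 + 3*o^3 + 4*o^2 - 4*o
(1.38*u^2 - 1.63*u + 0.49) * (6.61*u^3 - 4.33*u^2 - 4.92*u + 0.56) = 9.1218*u^5 - 16.7497*u^4 + 3.5072*u^3 + 6.6707*u^2 - 3.3236*u + 0.2744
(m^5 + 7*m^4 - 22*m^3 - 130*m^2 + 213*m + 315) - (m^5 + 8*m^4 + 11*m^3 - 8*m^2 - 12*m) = -m^4 - 33*m^3 - 122*m^2 + 225*m + 315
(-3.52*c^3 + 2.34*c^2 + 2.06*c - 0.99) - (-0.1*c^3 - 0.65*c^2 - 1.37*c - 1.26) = -3.42*c^3 + 2.99*c^2 + 3.43*c + 0.27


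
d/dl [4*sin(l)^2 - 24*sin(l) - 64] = 8*(sin(l) - 3)*cos(l)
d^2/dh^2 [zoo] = 0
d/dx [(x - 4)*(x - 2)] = 2*x - 6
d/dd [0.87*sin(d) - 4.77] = 0.87*cos(d)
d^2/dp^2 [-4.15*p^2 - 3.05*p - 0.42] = -8.30000000000000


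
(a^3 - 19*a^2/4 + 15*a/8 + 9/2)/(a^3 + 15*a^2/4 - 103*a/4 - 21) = (a - 3/2)/(a + 7)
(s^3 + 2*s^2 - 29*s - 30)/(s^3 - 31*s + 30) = (s + 1)/(s - 1)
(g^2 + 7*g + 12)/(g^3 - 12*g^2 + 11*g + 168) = (g + 4)/(g^2 - 15*g + 56)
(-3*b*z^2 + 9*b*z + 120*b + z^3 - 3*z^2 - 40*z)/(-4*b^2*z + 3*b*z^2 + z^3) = (-3*b*z^2 + 9*b*z + 120*b + z^3 - 3*z^2 - 40*z)/(z*(-4*b^2 + 3*b*z + z^2))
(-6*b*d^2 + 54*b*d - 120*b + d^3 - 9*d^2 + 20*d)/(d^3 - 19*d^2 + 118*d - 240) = (-6*b*d + 24*b + d^2 - 4*d)/(d^2 - 14*d + 48)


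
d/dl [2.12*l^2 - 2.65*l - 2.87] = 4.24*l - 2.65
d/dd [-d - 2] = -1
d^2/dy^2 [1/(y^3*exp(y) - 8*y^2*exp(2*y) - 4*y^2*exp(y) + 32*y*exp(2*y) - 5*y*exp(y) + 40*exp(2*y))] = ((y^3 - 8*y^2*exp(y) - 4*y^2 + 32*y*exp(y) - 5*y + 40*exp(y))*(-y^3 + 32*y^2*exp(y) - 2*y^2 - 64*y*exp(y) + 15*y - 272*exp(y) + 18) + 2*(-y^3 + 16*y^2*exp(y) + y^2 - 48*y*exp(y) + 13*y - 112*exp(y) + 5)^2)*exp(-y)/(y^3 - 8*y^2*exp(y) - 4*y^2 + 32*y*exp(y) - 5*y + 40*exp(y))^3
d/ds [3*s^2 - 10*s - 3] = 6*s - 10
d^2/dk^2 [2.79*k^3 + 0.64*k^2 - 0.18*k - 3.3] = 16.74*k + 1.28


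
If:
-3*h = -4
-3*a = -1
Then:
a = 1/3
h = 4/3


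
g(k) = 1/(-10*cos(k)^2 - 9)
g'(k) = -20*sin(k)*cos(k)/(-10*cos(k)^2 - 9)^2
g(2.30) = -0.07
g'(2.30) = 0.06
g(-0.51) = -0.06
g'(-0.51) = 0.03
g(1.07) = -0.09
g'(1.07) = -0.07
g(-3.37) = -0.05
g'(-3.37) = 0.01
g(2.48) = -0.07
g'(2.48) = 0.04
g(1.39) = -0.11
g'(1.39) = -0.04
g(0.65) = -0.07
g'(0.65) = -0.04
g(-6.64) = -0.06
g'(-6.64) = 0.02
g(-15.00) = -0.07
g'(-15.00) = -0.05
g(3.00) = -0.05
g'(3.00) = 0.01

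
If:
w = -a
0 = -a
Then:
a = 0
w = 0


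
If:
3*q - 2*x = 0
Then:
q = 2*x/3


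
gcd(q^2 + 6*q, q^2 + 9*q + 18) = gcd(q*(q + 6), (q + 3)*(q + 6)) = q + 6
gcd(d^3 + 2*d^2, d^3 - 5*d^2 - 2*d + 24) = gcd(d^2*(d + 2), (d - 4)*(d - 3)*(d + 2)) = d + 2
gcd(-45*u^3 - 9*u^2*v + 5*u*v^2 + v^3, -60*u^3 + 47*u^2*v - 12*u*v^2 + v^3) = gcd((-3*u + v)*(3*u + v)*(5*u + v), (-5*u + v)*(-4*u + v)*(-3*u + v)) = 3*u - v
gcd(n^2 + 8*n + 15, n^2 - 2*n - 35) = n + 5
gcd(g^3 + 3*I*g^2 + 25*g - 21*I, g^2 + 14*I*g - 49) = g + 7*I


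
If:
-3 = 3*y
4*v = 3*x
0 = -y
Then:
No Solution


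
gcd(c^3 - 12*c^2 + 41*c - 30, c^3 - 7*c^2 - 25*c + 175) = c - 5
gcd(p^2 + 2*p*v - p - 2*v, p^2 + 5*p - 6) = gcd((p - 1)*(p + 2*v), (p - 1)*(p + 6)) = p - 1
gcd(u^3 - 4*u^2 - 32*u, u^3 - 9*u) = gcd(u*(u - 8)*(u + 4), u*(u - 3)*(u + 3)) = u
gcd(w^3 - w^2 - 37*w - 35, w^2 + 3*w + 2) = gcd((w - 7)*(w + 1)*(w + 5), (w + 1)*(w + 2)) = w + 1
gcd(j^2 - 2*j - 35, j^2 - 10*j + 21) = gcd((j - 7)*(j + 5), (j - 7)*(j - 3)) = j - 7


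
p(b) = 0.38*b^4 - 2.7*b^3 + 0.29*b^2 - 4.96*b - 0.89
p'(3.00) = -35.08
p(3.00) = -55.28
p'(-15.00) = -6966.16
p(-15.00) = 28488.76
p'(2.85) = -33.91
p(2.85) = -50.10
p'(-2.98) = -118.84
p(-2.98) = 117.89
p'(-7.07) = -951.10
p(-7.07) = 1952.26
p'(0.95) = -10.42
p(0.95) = -7.35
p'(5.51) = 6.59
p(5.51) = -120.82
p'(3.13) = -35.89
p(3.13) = -59.90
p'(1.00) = -10.96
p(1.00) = -7.88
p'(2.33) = -28.36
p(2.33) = -33.83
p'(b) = 1.52*b^3 - 8.1*b^2 + 0.58*b - 4.96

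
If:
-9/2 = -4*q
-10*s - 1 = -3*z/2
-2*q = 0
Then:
No Solution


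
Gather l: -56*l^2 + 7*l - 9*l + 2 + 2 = -56*l^2 - 2*l + 4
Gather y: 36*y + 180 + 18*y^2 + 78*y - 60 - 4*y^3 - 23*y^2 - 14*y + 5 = -4*y^3 - 5*y^2 + 100*y + 125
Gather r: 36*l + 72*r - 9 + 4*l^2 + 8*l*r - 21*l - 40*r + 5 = 4*l^2 + 15*l + r*(8*l + 32) - 4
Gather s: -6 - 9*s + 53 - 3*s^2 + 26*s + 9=-3*s^2 + 17*s + 56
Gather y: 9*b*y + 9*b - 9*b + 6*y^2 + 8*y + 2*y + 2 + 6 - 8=6*y^2 + y*(9*b + 10)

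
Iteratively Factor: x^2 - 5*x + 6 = (x - 3)*(x - 2)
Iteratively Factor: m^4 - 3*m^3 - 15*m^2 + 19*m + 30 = (m - 5)*(m^3 + 2*m^2 - 5*m - 6) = (m - 5)*(m - 2)*(m^2 + 4*m + 3) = (m - 5)*(m - 2)*(m + 1)*(m + 3)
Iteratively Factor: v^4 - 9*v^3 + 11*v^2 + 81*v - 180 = (v - 4)*(v^3 - 5*v^2 - 9*v + 45) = (v - 5)*(v - 4)*(v^2 - 9) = (v - 5)*(v - 4)*(v + 3)*(v - 3)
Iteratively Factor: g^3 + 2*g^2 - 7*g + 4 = (g - 1)*(g^2 + 3*g - 4) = (g - 1)*(g + 4)*(g - 1)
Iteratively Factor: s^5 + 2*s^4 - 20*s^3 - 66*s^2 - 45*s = (s + 3)*(s^4 - s^3 - 17*s^2 - 15*s) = (s + 3)^2*(s^3 - 4*s^2 - 5*s) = s*(s + 3)^2*(s^2 - 4*s - 5) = s*(s - 5)*(s + 3)^2*(s + 1)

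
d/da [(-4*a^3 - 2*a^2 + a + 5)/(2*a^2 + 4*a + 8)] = (-4*a^4 - 16*a^3 - 53*a^2 - 26*a - 6)/(2*(a^4 + 4*a^3 + 12*a^2 + 16*a + 16))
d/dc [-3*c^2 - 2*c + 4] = -6*c - 2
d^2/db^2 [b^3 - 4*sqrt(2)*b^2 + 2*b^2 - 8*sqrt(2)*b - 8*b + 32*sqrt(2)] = 6*b - 8*sqrt(2) + 4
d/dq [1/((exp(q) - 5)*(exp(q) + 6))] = (-2*exp(q) - 1)*exp(q)/(exp(4*q) + 2*exp(3*q) - 59*exp(2*q) - 60*exp(q) + 900)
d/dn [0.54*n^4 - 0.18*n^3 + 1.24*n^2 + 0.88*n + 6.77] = 2.16*n^3 - 0.54*n^2 + 2.48*n + 0.88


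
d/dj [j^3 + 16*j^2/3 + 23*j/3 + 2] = 3*j^2 + 32*j/3 + 23/3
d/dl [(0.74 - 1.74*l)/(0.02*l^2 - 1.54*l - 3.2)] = (0.0348*l^2 - 0.0295999999999998*l + 6.7076)/(0.0004*l^4 - 0.0616*l^3 + 2.2436*l^2 + 9.856*l + 10.24)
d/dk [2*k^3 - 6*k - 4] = 6*k^2 - 6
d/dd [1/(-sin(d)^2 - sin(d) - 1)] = (2*sin(d) + 1)*cos(d)/(sin(d)^2 + sin(d) + 1)^2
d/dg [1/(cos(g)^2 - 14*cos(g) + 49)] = 2*sin(g)/(cos(g) - 7)^3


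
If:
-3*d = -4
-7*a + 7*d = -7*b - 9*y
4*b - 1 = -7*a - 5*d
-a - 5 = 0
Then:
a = -5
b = 22/3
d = 4/3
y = -287/27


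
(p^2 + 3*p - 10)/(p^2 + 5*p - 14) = (p + 5)/(p + 7)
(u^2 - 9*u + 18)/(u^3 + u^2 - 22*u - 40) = (u^2 - 9*u + 18)/(u^3 + u^2 - 22*u - 40)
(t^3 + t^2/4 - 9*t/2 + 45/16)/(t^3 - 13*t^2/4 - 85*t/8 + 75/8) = (t - 3/2)/(t - 5)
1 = 1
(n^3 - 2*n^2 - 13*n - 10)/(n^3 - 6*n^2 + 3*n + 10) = (n + 2)/(n - 2)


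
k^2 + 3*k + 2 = (k + 1)*(k + 2)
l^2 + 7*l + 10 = (l + 2)*(l + 5)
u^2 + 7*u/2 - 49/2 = (u - 7/2)*(u + 7)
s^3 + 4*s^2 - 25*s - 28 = (s - 4)*(s + 1)*(s + 7)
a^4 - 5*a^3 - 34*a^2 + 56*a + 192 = (a - 8)*(a - 3)*(a + 2)*(a + 4)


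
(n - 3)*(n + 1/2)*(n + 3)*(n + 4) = n^4 + 9*n^3/2 - 7*n^2 - 81*n/2 - 18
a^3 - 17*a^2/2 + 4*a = a*(a - 8)*(a - 1/2)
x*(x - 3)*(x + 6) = x^3 + 3*x^2 - 18*x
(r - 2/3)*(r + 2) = r^2 + 4*r/3 - 4/3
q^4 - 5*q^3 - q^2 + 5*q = q*(q - 5)*(q - 1)*(q + 1)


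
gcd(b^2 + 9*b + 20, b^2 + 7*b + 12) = b + 4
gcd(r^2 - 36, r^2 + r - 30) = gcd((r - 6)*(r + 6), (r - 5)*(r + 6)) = r + 6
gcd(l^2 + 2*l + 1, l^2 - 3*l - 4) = l + 1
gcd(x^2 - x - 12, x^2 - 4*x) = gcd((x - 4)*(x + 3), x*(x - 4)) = x - 4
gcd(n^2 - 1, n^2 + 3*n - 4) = n - 1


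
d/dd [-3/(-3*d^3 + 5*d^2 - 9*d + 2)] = 3*(-9*d^2 + 10*d - 9)/(3*d^3 - 5*d^2 + 9*d - 2)^2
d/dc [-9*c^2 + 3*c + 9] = 3 - 18*c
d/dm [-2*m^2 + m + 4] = 1 - 4*m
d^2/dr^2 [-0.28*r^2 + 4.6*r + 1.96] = -0.560000000000000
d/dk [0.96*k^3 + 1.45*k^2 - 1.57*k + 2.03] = 2.88*k^2 + 2.9*k - 1.57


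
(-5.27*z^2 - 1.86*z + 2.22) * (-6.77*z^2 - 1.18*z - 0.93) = 35.6779*z^4 + 18.8108*z^3 - 7.9335*z^2 - 0.8898*z - 2.0646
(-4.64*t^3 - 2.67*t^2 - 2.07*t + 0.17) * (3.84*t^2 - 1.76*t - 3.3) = -17.8176*t^5 - 2.0864*t^4 + 12.0624*t^3 + 13.107*t^2 + 6.5318*t - 0.561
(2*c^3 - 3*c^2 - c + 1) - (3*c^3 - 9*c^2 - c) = -c^3 + 6*c^2 + 1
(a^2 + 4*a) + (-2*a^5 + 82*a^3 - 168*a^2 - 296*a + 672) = -2*a^5 + 82*a^3 - 167*a^2 - 292*a + 672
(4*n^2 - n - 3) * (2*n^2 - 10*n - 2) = 8*n^4 - 42*n^3 - 4*n^2 + 32*n + 6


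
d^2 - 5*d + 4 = (d - 4)*(d - 1)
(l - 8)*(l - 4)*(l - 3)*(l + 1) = l^4 - 14*l^3 + 53*l^2 - 28*l - 96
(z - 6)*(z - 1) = z^2 - 7*z + 6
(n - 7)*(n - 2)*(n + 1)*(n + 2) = n^4 - 6*n^3 - 11*n^2 + 24*n + 28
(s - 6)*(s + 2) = s^2 - 4*s - 12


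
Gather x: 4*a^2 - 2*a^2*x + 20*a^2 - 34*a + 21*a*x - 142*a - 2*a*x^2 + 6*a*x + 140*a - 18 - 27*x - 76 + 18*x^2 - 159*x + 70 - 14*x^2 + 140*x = 24*a^2 - 36*a + x^2*(4 - 2*a) + x*(-2*a^2 + 27*a - 46) - 24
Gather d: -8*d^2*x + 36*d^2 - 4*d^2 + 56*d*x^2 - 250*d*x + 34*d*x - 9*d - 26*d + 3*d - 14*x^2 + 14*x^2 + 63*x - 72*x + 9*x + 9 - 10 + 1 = d^2*(32 - 8*x) + d*(56*x^2 - 216*x - 32)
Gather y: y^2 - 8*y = y^2 - 8*y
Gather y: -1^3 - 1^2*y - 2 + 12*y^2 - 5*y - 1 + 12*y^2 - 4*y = 24*y^2 - 10*y - 4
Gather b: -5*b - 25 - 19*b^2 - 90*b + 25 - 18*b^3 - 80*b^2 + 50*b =-18*b^3 - 99*b^2 - 45*b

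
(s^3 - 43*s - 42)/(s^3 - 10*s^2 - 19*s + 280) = (s^2 + 7*s + 6)/(s^2 - 3*s - 40)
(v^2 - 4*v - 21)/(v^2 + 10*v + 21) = (v - 7)/(v + 7)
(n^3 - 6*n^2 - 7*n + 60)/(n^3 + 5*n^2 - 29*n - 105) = (n - 4)/(n + 7)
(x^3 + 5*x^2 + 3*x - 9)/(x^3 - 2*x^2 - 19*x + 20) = (x^2 + 6*x + 9)/(x^2 - x - 20)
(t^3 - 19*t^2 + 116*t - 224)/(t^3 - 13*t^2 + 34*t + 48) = (t^2 - 11*t + 28)/(t^2 - 5*t - 6)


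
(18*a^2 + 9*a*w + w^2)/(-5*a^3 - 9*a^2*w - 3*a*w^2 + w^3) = (18*a^2 + 9*a*w + w^2)/(-5*a^3 - 9*a^2*w - 3*a*w^2 + w^3)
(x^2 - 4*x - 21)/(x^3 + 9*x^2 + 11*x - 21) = (x - 7)/(x^2 + 6*x - 7)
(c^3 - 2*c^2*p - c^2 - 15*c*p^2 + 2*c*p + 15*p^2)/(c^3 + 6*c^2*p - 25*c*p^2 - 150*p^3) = (c^2 + 3*c*p - c - 3*p)/(c^2 + 11*c*p + 30*p^2)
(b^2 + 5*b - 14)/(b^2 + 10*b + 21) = (b - 2)/(b + 3)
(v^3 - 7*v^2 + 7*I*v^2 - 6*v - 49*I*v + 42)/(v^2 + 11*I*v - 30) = (v^2 + v*(-7 + I) - 7*I)/(v + 5*I)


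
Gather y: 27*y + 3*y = 30*y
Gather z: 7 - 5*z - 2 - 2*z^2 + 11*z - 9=-2*z^2 + 6*z - 4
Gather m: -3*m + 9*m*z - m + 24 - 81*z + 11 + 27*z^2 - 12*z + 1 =m*(9*z - 4) + 27*z^2 - 93*z + 36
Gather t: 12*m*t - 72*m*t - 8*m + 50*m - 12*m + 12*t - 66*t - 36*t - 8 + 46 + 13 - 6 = 30*m + t*(-60*m - 90) + 45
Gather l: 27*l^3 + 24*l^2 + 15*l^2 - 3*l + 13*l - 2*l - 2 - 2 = 27*l^3 + 39*l^2 + 8*l - 4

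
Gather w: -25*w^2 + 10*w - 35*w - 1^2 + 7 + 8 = -25*w^2 - 25*w + 14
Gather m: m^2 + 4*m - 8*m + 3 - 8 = m^2 - 4*m - 5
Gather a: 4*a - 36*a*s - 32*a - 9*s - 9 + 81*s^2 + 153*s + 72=a*(-36*s - 28) + 81*s^2 + 144*s + 63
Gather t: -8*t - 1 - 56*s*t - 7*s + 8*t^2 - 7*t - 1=-7*s + 8*t^2 + t*(-56*s - 15) - 2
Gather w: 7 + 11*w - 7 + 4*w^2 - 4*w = 4*w^2 + 7*w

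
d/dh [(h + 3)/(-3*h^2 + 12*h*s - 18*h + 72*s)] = (-h^2 + 4*h*s - 6*h + 24*s + 2*(h + 3)*(h - 2*s + 3))/(3*(h^2 - 4*h*s + 6*h - 24*s)^2)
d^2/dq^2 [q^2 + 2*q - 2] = 2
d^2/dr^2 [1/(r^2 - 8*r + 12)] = 2*(-r^2 + 8*r + 4*(r - 4)^2 - 12)/(r^2 - 8*r + 12)^3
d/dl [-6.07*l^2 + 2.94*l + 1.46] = 2.94 - 12.14*l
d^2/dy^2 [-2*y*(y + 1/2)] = -4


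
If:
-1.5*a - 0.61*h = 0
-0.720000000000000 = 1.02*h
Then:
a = 0.29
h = -0.71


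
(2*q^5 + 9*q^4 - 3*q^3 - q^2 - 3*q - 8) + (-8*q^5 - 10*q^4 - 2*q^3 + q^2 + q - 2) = -6*q^5 - q^4 - 5*q^3 - 2*q - 10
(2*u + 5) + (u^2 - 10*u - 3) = u^2 - 8*u + 2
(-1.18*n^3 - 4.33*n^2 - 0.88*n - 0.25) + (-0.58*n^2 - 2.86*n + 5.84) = -1.18*n^3 - 4.91*n^2 - 3.74*n + 5.59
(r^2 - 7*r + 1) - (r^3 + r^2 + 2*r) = -r^3 - 9*r + 1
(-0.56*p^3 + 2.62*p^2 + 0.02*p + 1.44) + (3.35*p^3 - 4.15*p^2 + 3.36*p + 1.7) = 2.79*p^3 - 1.53*p^2 + 3.38*p + 3.14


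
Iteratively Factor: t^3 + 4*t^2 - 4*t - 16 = (t + 2)*(t^2 + 2*t - 8) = (t - 2)*(t + 2)*(t + 4)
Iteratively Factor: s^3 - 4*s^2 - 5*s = (s)*(s^2 - 4*s - 5) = s*(s + 1)*(s - 5)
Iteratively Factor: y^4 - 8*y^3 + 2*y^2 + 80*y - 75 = (y + 3)*(y^3 - 11*y^2 + 35*y - 25) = (y - 5)*(y + 3)*(y^2 - 6*y + 5) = (y - 5)^2*(y + 3)*(y - 1)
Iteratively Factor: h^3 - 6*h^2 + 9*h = (h - 3)*(h^2 - 3*h) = (h - 3)^2*(h)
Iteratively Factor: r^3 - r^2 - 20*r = (r + 4)*(r^2 - 5*r) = (r - 5)*(r + 4)*(r)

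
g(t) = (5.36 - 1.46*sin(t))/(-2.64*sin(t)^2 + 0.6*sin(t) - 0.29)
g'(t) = (5.36 - 1.46*sin(t))*(5.28*sin(t)*cos(t) - 0.6*cos(t))/(-2.64*sin(t)^2 + 0.6*sin(t) - 0.29)^2 - 1.46*cos(t)/(-2.64*sin(t)^2 + 0.6*sin(t) - 0.29) = (-3.8544*sin(t)^2 + 28.3008*sin(t) - 2.7926)*cos(t)/(6.9696*sin(t)^4 - 3.168*sin(t)^3 + 1.8912*sin(t)^2 - 0.348*sin(t) + 0.0841)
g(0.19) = -18.77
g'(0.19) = 32.33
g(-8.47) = -2.58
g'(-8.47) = 2.55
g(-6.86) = -4.39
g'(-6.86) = -8.26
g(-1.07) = -2.33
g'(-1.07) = -1.81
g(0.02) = -19.10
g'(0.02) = -28.61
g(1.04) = -2.36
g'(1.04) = 3.15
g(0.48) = -8.14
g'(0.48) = 25.29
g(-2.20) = -2.62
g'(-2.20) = 2.65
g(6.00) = -8.69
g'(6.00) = -23.98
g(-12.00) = -6.29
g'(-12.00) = 17.96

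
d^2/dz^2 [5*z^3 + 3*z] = 30*z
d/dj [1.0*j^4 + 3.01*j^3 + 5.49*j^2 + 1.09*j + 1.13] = 4.0*j^3 + 9.03*j^2 + 10.98*j + 1.09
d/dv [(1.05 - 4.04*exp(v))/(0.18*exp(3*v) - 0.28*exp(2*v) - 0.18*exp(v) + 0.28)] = (1.4544*exp(3*v) - 1.6982*exp(2*v) + 0.588*exp(v) - 0.9422)*exp(v)/(0.0324*exp(6*v) - 0.1008*exp(5*v) + 0.0136*exp(4*v) + 0.2016*exp(3*v) - 0.1244*exp(2*v) - 0.1008*exp(v) + 0.0784)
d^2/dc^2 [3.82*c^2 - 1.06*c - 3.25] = 7.64000000000000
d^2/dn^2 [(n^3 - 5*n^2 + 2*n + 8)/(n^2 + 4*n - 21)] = 2*(59*n^3 - 543*n^2 + 1545*n - 1741)/(n^6 + 12*n^5 - 15*n^4 - 440*n^3 + 315*n^2 + 5292*n - 9261)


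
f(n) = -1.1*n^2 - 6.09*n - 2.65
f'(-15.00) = 26.91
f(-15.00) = -158.80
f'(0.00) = -6.09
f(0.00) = -2.65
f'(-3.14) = 0.82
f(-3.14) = 5.63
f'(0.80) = -7.85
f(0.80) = -8.23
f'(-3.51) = 1.63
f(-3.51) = 5.17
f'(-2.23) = -1.18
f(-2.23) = 5.46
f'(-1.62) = -2.53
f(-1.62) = 4.33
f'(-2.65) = -0.26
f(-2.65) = 5.76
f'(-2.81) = 0.09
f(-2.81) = 5.78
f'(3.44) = -13.66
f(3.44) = -36.62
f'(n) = -2.2*n - 6.09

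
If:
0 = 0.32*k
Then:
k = 0.00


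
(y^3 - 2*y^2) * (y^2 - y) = y^5 - 3*y^4 + 2*y^3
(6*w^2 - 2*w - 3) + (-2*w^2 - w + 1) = 4*w^2 - 3*w - 2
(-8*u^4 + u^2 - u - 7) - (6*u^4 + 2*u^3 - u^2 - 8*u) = -14*u^4 - 2*u^3 + 2*u^2 + 7*u - 7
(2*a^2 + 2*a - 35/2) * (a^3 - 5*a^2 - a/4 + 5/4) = 2*a^5 - 8*a^4 - 28*a^3 + 179*a^2/2 + 55*a/8 - 175/8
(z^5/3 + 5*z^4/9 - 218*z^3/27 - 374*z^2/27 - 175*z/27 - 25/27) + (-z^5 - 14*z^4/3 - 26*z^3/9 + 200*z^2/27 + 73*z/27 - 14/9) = -2*z^5/3 - 37*z^4/9 - 296*z^3/27 - 58*z^2/9 - 34*z/9 - 67/27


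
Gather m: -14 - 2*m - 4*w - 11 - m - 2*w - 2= -3*m - 6*w - 27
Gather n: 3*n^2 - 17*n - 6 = 3*n^2 - 17*n - 6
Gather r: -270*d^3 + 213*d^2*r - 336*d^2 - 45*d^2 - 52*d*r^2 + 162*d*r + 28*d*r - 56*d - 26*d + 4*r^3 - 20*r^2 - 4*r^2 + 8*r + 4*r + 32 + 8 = -270*d^3 - 381*d^2 - 82*d + 4*r^3 + r^2*(-52*d - 24) + r*(213*d^2 + 190*d + 12) + 40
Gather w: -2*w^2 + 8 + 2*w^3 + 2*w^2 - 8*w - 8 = 2*w^3 - 8*w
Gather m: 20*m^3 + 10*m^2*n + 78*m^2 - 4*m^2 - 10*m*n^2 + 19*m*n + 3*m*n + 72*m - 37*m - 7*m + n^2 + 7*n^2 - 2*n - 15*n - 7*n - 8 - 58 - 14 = 20*m^3 + m^2*(10*n + 74) + m*(-10*n^2 + 22*n + 28) + 8*n^2 - 24*n - 80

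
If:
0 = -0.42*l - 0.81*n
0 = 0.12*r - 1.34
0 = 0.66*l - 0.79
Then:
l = 1.20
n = -0.62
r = 11.17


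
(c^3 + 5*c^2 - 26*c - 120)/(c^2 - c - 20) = c + 6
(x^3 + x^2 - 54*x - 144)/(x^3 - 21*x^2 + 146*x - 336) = (x^2 + 9*x + 18)/(x^2 - 13*x + 42)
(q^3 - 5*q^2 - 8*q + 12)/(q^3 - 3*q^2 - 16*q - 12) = (q - 1)/(q + 1)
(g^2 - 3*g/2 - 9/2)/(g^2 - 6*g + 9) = (g + 3/2)/(g - 3)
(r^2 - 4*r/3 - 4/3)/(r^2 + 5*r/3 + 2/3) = (r - 2)/(r + 1)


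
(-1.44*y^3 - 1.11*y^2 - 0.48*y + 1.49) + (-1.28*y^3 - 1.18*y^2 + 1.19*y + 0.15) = -2.72*y^3 - 2.29*y^2 + 0.71*y + 1.64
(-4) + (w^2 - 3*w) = w^2 - 3*w - 4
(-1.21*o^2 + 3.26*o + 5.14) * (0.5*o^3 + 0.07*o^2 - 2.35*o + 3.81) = -0.605*o^5 + 1.5453*o^4 + 5.6417*o^3 - 11.9113*o^2 + 0.3416*o + 19.5834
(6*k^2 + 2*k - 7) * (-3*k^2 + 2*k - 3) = -18*k^4 + 6*k^3 + 7*k^2 - 20*k + 21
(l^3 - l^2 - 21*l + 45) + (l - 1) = l^3 - l^2 - 20*l + 44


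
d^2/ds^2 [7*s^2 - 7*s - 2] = 14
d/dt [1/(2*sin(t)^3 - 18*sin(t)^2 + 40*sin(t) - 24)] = (-3*sin(t)^2 + 18*sin(t) - 20)*cos(t)/(2*(sin(t)^3 - 9*sin(t)^2 + 20*sin(t) - 12)^2)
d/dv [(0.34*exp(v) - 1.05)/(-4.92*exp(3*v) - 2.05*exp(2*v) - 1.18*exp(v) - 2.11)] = (3.3456*exp(3*v) - 14.801*exp(2*v) - 4.305*exp(v) - 1.9564)*exp(v)/(24.2064*exp(6*v) + 20.172*exp(5*v) + 15.8137*exp(4*v) + 25.6004*exp(3*v) + 10.0434*exp(2*v) + 4.9796*exp(v) + 4.4521)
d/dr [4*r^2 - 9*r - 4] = 8*r - 9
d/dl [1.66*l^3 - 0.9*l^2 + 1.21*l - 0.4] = 4.98*l^2 - 1.8*l + 1.21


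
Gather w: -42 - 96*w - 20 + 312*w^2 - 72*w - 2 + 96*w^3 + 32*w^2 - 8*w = 96*w^3 + 344*w^2 - 176*w - 64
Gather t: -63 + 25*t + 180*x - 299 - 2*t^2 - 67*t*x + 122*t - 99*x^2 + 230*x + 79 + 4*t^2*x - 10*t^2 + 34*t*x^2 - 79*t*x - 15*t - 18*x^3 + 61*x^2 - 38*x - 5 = t^2*(4*x - 12) + t*(34*x^2 - 146*x + 132) - 18*x^3 - 38*x^2 + 372*x - 288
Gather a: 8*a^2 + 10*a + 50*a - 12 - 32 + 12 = 8*a^2 + 60*a - 32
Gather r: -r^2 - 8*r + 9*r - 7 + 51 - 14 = -r^2 + r + 30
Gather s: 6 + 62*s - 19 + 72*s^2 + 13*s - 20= 72*s^2 + 75*s - 33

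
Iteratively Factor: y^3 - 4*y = (y - 2)*(y^2 + 2*y) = (y - 2)*(y + 2)*(y)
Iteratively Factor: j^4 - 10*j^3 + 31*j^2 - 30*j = (j - 2)*(j^3 - 8*j^2 + 15*j) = (j - 5)*(j - 2)*(j^2 - 3*j) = j*(j - 5)*(j - 2)*(j - 3)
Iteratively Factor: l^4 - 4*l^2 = (l)*(l^3 - 4*l) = l*(l - 2)*(l^2 + 2*l) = l*(l - 2)*(l + 2)*(l)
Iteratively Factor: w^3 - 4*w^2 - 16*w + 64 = (w + 4)*(w^2 - 8*w + 16) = (w - 4)*(w + 4)*(w - 4)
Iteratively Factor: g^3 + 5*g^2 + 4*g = (g + 1)*(g^2 + 4*g) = g*(g + 1)*(g + 4)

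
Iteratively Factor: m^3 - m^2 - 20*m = (m + 4)*(m^2 - 5*m) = m*(m + 4)*(m - 5)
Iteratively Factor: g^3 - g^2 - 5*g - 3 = (g - 3)*(g^2 + 2*g + 1) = (g - 3)*(g + 1)*(g + 1)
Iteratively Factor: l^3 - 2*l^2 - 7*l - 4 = (l - 4)*(l^2 + 2*l + 1) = (l - 4)*(l + 1)*(l + 1)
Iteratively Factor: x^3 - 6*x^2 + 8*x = (x - 4)*(x^2 - 2*x) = x*(x - 4)*(x - 2)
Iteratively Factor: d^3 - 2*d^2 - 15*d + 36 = (d - 3)*(d^2 + d - 12) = (d - 3)*(d + 4)*(d - 3)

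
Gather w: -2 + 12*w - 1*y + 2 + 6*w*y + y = w*(6*y + 12)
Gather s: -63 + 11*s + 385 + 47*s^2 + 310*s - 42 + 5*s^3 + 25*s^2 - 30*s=5*s^3 + 72*s^2 + 291*s + 280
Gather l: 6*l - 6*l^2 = -6*l^2 + 6*l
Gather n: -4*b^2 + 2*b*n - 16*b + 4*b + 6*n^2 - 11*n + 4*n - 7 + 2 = -4*b^2 - 12*b + 6*n^2 + n*(2*b - 7) - 5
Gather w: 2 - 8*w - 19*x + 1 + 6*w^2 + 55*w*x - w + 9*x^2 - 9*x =6*w^2 + w*(55*x - 9) + 9*x^2 - 28*x + 3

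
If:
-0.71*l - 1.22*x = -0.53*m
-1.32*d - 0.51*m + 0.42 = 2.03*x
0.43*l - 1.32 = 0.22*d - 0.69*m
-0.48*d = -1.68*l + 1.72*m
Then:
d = 0.21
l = 1.27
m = 1.19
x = -0.23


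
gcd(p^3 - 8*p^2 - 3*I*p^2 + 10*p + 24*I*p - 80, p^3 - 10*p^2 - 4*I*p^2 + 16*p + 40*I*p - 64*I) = p - 8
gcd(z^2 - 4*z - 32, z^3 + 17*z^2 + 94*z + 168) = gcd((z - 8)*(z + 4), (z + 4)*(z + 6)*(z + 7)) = z + 4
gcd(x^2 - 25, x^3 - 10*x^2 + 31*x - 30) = x - 5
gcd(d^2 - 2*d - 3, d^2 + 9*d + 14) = 1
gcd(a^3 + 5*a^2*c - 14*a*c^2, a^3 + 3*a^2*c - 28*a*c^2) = a^2 + 7*a*c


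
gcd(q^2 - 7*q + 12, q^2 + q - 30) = 1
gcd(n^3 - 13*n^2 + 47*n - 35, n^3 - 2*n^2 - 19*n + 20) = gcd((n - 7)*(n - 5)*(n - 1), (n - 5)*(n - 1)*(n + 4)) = n^2 - 6*n + 5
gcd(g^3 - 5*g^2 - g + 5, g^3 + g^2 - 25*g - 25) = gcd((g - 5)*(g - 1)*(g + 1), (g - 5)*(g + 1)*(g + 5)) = g^2 - 4*g - 5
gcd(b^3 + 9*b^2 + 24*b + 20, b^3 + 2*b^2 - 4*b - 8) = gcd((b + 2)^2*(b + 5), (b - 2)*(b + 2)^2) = b^2 + 4*b + 4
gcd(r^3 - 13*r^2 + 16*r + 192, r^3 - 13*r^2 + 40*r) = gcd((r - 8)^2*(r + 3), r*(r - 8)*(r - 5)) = r - 8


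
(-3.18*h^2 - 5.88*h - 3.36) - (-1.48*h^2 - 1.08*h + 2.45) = -1.7*h^2 - 4.8*h - 5.81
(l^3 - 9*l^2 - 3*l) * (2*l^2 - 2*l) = 2*l^5 - 20*l^4 + 12*l^3 + 6*l^2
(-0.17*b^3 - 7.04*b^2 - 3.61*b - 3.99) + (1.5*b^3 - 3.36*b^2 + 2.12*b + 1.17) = 1.33*b^3 - 10.4*b^2 - 1.49*b - 2.82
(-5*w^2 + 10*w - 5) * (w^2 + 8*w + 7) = -5*w^4 - 30*w^3 + 40*w^2 + 30*w - 35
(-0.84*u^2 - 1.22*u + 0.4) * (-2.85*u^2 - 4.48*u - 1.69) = 2.394*u^4 + 7.2402*u^3 + 5.7452*u^2 + 0.2698*u - 0.676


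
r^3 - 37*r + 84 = (r - 4)*(r - 3)*(r + 7)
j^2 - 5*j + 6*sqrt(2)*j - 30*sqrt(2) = (j - 5)*(j + 6*sqrt(2))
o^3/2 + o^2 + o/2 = o*(o/2 + 1/2)*(o + 1)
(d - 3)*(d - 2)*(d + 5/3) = d^3 - 10*d^2/3 - 7*d/3 + 10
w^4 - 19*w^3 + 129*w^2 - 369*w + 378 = (w - 7)*(w - 6)*(w - 3)^2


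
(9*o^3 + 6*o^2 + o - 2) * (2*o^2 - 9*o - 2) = 18*o^5 - 69*o^4 - 70*o^3 - 25*o^2 + 16*o + 4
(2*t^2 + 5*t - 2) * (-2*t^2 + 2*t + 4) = -4*t^4 - 6*t^3 + 22*t^2 + 16*t - 8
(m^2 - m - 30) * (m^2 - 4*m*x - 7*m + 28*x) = m^4 - 4*m^3*x - 8*m^3 + 32*m^2*x - 23*m^2 + 92*m*x + 210*m - 840*x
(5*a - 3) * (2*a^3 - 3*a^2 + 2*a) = 10*a^4 - 21*a^3 + 19*a^2 - 6*a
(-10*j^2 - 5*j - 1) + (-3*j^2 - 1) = -13*j^2 - 5*j - 2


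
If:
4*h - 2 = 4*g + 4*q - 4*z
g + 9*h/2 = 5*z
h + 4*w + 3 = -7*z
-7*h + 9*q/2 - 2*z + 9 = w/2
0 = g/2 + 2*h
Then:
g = 2280/1277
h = -570/1277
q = -7091/2554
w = -1431/2554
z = -57/1277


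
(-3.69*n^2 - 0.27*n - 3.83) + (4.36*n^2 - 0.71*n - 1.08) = 0.67*n^2 - 0.98*n - 4.91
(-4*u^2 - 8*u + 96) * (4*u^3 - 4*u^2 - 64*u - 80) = -16*u^5 - 16*u^4 + 672*u^3 + 448*u^2 - 5504*u - 7680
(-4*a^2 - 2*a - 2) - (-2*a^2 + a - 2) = -2*a^2 - 3*a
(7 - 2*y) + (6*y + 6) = 4*y + 13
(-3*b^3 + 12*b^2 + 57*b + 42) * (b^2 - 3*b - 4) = -3*b^5 + 21*b^4 + 33*b^3 - 177*b^2 - 354*b - 168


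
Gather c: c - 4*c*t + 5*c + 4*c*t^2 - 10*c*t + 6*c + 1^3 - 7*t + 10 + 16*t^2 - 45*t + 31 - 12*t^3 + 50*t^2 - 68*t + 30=c*(4*t^2 - 14*t + 12) - 12*t^3 + 66*t^2 - 120*t + 72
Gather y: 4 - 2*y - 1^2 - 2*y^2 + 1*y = -2*y^2 - y + 3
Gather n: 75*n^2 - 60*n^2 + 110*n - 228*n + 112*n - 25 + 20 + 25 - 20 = 15*n^2 - 6*n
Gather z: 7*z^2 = 7*z^2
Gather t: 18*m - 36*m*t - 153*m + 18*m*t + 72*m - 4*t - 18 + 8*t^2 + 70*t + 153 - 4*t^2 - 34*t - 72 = -63*m + 4*t^2 + t*(32 - 18*m) + 63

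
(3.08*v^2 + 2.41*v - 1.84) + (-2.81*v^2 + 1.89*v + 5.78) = 0.27*v^2 + 4.3*v + 3.94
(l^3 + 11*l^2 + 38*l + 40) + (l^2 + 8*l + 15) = l^3 + 12*l^2 + 46*l + 55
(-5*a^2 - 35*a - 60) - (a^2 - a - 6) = -6*a^2 - 34*a - 54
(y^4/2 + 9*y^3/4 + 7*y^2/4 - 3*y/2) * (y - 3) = y^5/2 + 3*y^4/4 - 5*y^3 - 27*y^2/4 + 9*y/2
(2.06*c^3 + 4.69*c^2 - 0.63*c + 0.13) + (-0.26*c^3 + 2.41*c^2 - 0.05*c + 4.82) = 1.8*c^3 + 7.1*c^2 - 0.68*c + 4.95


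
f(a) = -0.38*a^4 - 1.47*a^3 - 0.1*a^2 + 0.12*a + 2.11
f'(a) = -1.52*a^3 - 4.41*a^2 - 0.2*a + 0.12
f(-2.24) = 8.29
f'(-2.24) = -4.48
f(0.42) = 2.02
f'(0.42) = -0.85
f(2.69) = -46.80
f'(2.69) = -61.92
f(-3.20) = 9.03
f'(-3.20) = 5.41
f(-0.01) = 2.11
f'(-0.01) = 0.12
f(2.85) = -57.46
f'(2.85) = -71.46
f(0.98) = 0.40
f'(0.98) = -5.74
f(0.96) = 0.51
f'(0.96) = -5.48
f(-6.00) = -177.17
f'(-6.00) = 170.88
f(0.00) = 2.11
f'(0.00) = 0.12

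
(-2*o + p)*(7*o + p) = -14*o^2 + 5*o*p + p^2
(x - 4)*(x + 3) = x^2 - x - 12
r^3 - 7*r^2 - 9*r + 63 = (r - 7)*(r - 3)*(r + 3)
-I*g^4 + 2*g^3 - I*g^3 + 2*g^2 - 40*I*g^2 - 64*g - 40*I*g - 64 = (g - 4*I)*(g - 2*I)*(g + 8*I)*(-I*g - I)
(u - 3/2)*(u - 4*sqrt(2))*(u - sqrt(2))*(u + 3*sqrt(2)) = u^4 - 2*sqrt(2)*u^3 - 3*u^3/2 - 22*u^2 + 3*sqrt(2)*u^2 + 33*u + 24*sqrt(2)*u - 36*sqrt(2)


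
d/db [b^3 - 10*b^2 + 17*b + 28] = 3*b^2 - 20*b + 17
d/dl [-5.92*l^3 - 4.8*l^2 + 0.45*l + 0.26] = -17.76*l^2 - 9.6*l + 0.45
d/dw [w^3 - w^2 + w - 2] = 3*w^2 - 2*w + 1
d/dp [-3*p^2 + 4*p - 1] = 4 - 6*p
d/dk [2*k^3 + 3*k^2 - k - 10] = 6*k^2 + 6*k - 1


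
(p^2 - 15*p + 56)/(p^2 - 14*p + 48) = (p - 7)/(p - 6)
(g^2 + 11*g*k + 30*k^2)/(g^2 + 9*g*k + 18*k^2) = (g + 5*k)/(g + 3*k)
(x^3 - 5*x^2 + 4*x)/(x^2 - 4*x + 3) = x*(x - 4)/(x - 3)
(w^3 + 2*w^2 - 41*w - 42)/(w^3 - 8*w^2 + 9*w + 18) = (w + 7)/(w - 3)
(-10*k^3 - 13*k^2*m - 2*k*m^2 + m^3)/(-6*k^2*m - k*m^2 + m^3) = (5*k^2 + 4*k*m - m^2)/(m*(3*k - m))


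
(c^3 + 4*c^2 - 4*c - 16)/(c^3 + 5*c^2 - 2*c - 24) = (c + 2)/(c + 3)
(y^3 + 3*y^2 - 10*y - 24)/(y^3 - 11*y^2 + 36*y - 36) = (y^2 + 6*y + 8)/(y^2 - 8*y + 12)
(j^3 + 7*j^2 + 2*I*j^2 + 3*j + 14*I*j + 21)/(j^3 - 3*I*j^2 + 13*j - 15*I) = (j + 7)/(j - 5*I)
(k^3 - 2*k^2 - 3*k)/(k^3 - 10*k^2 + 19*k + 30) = k*(k - 3)/(k^2 - 11*k + 30)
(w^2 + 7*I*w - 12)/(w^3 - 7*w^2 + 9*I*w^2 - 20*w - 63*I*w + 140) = (w + 3*I)/(w^2 + w*(-7 + 5*I) - 35*I)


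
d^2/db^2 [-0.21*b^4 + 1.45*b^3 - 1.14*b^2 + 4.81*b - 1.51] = -2.52*b^2 + 8.7*b - 2.28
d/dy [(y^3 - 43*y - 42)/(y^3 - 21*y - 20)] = 22*(2*y - 1)/(y^4 - 2*y^3 - 39*y^2 + 40*y + 400)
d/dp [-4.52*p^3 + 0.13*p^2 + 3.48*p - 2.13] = -13.56*p^2 + 0.26*p + 3.48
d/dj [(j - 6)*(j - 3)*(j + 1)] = 3*j^2 - 16*j + 9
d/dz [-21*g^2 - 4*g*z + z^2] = -4*g + 2*z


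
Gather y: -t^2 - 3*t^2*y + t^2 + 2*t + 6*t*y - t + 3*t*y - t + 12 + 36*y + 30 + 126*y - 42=y*(-3*t^2 + 9*t + 162)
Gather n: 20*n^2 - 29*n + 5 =20*n^2 - 29*n + 5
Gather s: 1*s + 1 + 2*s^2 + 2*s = 2*s^2 + 3*s + 1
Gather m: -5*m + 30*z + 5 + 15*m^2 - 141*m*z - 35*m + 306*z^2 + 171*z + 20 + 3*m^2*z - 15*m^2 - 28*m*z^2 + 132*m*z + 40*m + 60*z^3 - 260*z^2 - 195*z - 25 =3*m^2*z + m*(-28*z^2 - 9*z) + 60*z^3 + 46*z^2 + 6*z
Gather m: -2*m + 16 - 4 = 12 - 2*m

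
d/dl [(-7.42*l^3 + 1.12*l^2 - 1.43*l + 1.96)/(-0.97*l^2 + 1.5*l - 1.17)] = (7.1974*l^4 - 22.26*l^3 + 26.3371*l^2 + 1.1816*l - 1.2669)/(0.9409*l^4 - 2.91*l^3 + 4.5198*l^2 - 3.51*l + 1.3689)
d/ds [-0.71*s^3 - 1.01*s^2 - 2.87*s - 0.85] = -2.13*s^2 - 2.02*s - 2.87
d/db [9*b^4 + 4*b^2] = 36*b^3 + 8*b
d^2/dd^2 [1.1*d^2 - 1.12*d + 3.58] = 2.20000000000000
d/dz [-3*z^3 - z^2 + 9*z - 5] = -9*z^2 - 2*z + 9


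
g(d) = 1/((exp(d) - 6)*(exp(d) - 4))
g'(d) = -exp(d)/((exp(d) - 6)*(exp(d) - 4)^2) - exp(d)/((exp(d) - 6)^2*(exp(d) - 4))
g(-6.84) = 0.04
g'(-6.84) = 0.00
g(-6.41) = 0.04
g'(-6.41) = 0.00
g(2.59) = 0.01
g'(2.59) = -0.05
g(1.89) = 0.62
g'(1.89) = -8.15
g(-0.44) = 0.06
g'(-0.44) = 0.02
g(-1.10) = 0.05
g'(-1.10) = 0.01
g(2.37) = 0.03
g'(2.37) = -0.12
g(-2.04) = 0.04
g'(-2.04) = 0.00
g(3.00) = 0.00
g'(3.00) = -0.01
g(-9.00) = 0.04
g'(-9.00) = 0.00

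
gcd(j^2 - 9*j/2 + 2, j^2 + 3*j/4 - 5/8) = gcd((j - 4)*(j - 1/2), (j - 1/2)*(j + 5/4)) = j - 1/2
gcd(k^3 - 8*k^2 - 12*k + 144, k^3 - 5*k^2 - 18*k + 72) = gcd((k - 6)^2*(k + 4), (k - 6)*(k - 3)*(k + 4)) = k^2 - 2*k - 24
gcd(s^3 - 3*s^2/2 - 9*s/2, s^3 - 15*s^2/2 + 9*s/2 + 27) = s^2 - 3*s/2 - 9/2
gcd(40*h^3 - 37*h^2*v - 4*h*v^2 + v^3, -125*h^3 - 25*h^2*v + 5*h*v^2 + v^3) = 5*h + v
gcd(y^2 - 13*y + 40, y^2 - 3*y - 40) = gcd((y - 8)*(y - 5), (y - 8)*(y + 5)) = y - 8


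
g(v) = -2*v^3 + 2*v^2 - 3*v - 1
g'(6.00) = -195.00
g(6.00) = -379.00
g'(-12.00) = -915.00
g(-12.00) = 3779.00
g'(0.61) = -2.79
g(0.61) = -2.54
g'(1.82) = -15.59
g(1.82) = -11.89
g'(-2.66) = -56.09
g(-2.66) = 58.77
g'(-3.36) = -84.18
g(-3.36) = 107.53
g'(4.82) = -123.11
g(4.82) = -192.96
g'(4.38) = -100.59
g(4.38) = -143.83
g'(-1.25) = -17.38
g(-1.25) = 9.78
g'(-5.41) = -200.25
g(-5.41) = 390.45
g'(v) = -6*v^2 + 4*v - 3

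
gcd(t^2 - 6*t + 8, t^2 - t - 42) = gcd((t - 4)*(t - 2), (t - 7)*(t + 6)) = 1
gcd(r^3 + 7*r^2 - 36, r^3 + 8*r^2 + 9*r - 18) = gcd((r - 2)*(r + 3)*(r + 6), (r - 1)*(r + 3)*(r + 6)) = r^2 + 9*r + 18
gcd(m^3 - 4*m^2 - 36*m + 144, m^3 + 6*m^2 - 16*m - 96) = m^2 + 2*m - 24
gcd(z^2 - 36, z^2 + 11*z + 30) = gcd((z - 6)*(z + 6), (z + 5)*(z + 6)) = z + 6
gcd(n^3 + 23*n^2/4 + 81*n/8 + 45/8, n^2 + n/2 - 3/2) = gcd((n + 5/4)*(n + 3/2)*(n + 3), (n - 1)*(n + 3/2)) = n + 3/2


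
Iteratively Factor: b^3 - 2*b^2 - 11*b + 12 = (b - 1)*(b^2 - b - 12) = (b - 4)*(b - 1)*(b + 3)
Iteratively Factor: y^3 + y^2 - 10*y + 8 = (y - 2)*(y^2 + 3*y - 4) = (y - 2)*(y + 4)*(y - 1)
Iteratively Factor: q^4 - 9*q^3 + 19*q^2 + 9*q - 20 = (q - 1)*(q^3 - 8*q^2 + 11*q + 20) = (q - 1)*(q + 1)*(q^2 - 9*q + 20) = (q - 5)*(q - 1)*(q + 1)*(q - 4)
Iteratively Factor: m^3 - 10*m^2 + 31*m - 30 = (m - 5)*(m^2 - 5*m + 6) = (m - 5)*(m - 3)*(m - 2)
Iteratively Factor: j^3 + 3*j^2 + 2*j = (j)*(j^2 + 3*j + 2) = j*(j + 1)*(j + 2)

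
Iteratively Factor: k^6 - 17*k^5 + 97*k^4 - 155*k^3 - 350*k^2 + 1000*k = (k - 5)*(k^5 - 12*k^4 + 37*k^3 + 30*k^2 - 200*k) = (k - 5)^2*(k^4 - 7*k^3 + 2*k^2 + 40*k) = (k - 5)^2*(k - 4)*(k^3 - 3*k^2 - 10*k) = (k - 5)^2*(k - 4)*(k + 2)*(k^2 - 5*k) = k*(k - 5)^2*(k - 4)*(k + 2)*(k - 5)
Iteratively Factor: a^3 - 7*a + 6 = (a - 2)*(a^2 + 2*a - 3) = (a - 2)*(a - 1)*(a + 3)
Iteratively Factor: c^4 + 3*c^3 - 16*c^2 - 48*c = (c + 4)*(c^3 - c^2 - 12*c) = c*(c + 4)*(c^2 - c - 12) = c*(c - 4)*(c + 4)*(c + 3)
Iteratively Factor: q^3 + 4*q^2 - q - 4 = (q - 1)*(q^2 + 5*q + 4) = (q - 1)*(q + 4)*(q + 1)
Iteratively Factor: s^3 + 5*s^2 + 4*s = (s)*(s^2 + 5*s + 4) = s*(s + 4)*(s + 1)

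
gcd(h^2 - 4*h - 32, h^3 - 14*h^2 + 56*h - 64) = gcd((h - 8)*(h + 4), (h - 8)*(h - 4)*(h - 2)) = h - 8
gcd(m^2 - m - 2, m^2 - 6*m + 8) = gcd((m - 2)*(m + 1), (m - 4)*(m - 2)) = m - 2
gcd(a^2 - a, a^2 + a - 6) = 1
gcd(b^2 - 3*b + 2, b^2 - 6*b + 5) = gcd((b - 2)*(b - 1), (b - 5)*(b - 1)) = b - 1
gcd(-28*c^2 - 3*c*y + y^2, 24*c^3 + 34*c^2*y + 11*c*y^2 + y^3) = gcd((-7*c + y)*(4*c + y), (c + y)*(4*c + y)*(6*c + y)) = 4*c + y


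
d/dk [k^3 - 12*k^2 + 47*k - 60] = 3*k^2 - 24*k + 47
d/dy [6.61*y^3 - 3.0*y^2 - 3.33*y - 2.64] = 19.83*y^2 - 6.0*y - 3.33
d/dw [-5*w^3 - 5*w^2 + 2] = 5*w*(-3*w - 2)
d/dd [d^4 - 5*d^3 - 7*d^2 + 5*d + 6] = 4*d^3 - 15*d^2 - 14*d + 5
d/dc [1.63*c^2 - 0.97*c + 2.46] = 3.26*c - 0.97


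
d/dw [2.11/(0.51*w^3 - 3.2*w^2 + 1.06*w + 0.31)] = (-3.2283*w^2 + 13.504*w - 2.2366)/(0.51*w^3 - 3.2*w^2 + 1.06*w + 0.31)^2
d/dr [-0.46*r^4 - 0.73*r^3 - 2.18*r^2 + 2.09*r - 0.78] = -1.84*r^3 - 2.19*r^2 - 4.36*r + 2.09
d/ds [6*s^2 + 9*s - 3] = 12*s + 9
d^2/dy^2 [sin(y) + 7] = -sin(y)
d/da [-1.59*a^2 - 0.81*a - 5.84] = -3.18*a - 0.81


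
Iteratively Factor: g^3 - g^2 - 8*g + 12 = (g - 2)*(g^2 + g - 6) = (g - 2)^2*(g + 3)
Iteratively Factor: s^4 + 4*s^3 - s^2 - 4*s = (s + 4)*(s^3 - s) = (s + 1)*(s + 4)*(s^2 - s) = (s - 1)*(s + 1)*(s + 4)*(s)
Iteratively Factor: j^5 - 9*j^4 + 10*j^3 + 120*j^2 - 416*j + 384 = (j - 4)*(j^4 - 5*j^3 - 10*j^2 + 80*j - 96) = (j - 4)^2*(j^3 - j^2 - 14*j + 24) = (j - 4)^2*(j - 2)*(j^2 + j - 12) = (j - 4)^2*(j - 3)*(j - 2)*(j + 4)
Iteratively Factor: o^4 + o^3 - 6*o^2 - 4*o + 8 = (o - 2)*(o^3 + 3*o^2 - 4) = (o - 2)*(o + 2)*(o^2 + o - 2) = (o - 2)*(o - 1)*(o + 2)*(o + 2)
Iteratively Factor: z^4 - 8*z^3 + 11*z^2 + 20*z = (z + 1)*(z^3 - 9*z^2 + 20*z) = z*(z + 1)*(z^2 - 9*z + 20) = z*(z - 4)*(z + 1)*(z - 5)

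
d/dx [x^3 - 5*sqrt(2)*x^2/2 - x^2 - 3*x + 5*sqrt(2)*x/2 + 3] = 3*x^2 - 5*sqrt(2)*x - 2*x - 3 + 5*sqrt(2)/2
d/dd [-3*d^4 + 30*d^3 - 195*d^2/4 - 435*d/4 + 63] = -12*d^3 + 90*d^2 - 195*d/2 - 435/4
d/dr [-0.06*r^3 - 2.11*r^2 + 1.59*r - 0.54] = -0.18*r^2 - 4.22*r + 1.59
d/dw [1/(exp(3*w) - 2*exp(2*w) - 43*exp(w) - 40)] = (-3*exp(2*w) + 4*exp(w) + 43)*exp(w)/(-exp(3*w) + 2*exp(2*w) + 43*exp(w) + 40)^2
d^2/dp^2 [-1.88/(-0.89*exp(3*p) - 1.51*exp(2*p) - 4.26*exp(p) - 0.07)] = (1.88*(2.67*exp(2*p) + 3.02*exp(p) + 4.26)*(5.34*exp(2*p) + 6.04*exp(p) + 8.52)*exp(p) - (15.0588*exp(2*p) + 11.3552*exp(p) + 8.0088)*(0.89*exp(3*p) + 1.51*exp(2*p) + 4.26*exp(p) + 0.07))*exp(p)/(0.89*exp(3*p) + 1.51*exp(2*p) + 4.26*exp(p) + 0.07)^3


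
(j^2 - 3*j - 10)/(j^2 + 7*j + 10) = (j - 5)/(j + 5)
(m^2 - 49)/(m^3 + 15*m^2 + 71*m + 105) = (m - 7)/(m^2 + 8*m + 15)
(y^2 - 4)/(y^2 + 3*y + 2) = (y - 2)/(y + 1)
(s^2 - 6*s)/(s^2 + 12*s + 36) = s*(s - 6)/(s^2 + 12*s + 36)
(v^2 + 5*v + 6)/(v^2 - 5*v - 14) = (v + 3)/(v - 7)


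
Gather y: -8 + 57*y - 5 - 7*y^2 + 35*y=-7*y^2 + 92*y - 13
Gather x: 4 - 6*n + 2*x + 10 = -6*n + 2*x + 14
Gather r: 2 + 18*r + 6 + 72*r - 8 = 90*r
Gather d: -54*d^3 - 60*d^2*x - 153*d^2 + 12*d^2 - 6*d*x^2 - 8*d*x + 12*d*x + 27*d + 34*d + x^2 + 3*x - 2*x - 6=-54*d^3 + d^2*(-60*x - 141) + d*(-6*x^2 + 4*x + 61) + x^2 + x - 6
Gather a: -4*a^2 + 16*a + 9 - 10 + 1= -4*a^2 + 16*a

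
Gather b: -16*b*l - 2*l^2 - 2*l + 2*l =-16*b*l - 2*l^2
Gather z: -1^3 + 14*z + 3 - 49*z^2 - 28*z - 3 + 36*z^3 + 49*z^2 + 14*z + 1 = 36*z^3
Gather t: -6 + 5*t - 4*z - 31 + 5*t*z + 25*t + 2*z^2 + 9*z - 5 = t*(5*z + 30) + 2*z^2 + 5*z - 42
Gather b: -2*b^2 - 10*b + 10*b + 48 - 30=18 - 2*b^2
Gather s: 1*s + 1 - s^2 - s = 1 - s^2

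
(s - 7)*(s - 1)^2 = s^3 - 9*s^2 + 15*s - 7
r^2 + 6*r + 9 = (r + 3)^2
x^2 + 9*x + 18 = (x + 3)*(x + 6)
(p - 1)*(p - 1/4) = p^2 - 5*p/4 + 1/4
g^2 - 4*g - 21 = (g - 7)*(g + 3)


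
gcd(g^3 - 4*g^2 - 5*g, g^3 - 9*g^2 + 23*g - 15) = g - 5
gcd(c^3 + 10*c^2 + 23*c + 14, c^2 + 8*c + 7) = c^2 + 8*c + 7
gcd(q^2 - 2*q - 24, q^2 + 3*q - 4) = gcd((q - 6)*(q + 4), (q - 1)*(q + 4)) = q + 4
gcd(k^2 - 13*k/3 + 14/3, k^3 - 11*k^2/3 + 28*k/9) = k - 7/3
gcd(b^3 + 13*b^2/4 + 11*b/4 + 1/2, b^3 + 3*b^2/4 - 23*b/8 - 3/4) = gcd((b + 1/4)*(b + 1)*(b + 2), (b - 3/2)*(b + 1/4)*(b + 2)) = b^2 + 9*b/4 + 1/2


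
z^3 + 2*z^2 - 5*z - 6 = (z - 2)*(z + 1)*(z + 3)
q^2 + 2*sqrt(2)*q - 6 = (q - sqrt(2))*(q + 3*sqrt(2))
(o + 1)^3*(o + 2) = o^4 + 5*o^3 + 9*o^2 + 7*o + 2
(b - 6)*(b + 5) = b^2 - b - 30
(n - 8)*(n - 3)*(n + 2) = n^3 - 9*n^2 + 2*n + 48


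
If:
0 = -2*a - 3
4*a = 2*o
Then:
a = -3/2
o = -3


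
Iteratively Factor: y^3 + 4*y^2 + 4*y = (y)*(y^2 + 4*y + 4) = y*(y + 2)*(y + 2)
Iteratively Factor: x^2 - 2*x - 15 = (x - 5)*(x + 3)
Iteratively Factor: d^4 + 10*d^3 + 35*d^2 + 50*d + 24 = (d + 1)*(d^3 + 9*d^2 + 26*d + 24) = (d + 1)*(d + 4)*(d^2 + 5*d + 6) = (d + 1)*(d + 2)*(d + 4)*(d + 3)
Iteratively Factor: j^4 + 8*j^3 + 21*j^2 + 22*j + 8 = (j + 4)*(j^3 + 4*j^2 + 5*j + 2) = (j + 2)*(j + 4)*(j^2 + 2*j + 1) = (j + 1)*(j + 2)*(j + 4)*(j + 1)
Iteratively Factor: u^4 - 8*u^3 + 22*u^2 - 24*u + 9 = (u - 1)*(u^3 - 7*u^2 + 15*u - 9) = (u - 3)*(u - 1)*(u^2 - 4*u + 3) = (u - 3)*(u - 1)^2*(u - 3)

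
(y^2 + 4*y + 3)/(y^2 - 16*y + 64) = (y^2 + 4*y + 3)/(y^2 - 16*y + 64)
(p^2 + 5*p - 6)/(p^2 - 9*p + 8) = (p + 6)/(p - 8)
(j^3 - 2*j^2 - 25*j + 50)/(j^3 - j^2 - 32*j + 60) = (j + 5)/(j + 6)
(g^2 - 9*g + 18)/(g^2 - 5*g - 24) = (-g^2 + 9*g - 18)/(-g^2 + 5*g + 24)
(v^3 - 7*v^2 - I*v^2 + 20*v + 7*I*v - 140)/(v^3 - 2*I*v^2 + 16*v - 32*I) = (v^2 - v*(7 + 5*I) + 35*I)/(v^2 - 6*I*v - 8)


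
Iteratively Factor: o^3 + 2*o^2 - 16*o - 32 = (o + 4)*(o^2 - 2*o - 8) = (o - 4)*(o + 4)*(o + 2)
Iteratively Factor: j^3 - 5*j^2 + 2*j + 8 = (j + 1)*(j^2 - 6*j + 8) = (j - 4)*(j + 1)*(j - 2)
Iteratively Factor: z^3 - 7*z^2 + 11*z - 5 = (z - 1)*(z^2 - 6*z + 5) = (z - 5)*(z - 1)*(z - 1)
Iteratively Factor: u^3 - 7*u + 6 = (u - 2)*(u^2 + 2*u - 3) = (u - 2)*(u + 3)*(u - 1)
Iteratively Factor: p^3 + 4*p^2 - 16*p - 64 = (p - 4)*(p^2 + 8*p + 16) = (p - 4)*(p + 4)*(p + 4)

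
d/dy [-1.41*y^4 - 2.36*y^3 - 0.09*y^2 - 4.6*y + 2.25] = -5.64*y^3 - 7.08*y^2 - 0.18*y - 4.6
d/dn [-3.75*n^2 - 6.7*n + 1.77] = -7.5*n - 6.7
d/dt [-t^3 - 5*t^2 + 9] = t*(-3*t - 10)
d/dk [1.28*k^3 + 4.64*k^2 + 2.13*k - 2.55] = 3.84*k^2 + 9.28*k + 2.13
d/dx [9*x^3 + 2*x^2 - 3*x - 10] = 27*x^2 + 4*x - 3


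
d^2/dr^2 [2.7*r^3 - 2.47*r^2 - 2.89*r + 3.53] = 16.2*r - 4.94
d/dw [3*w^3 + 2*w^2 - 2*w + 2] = 9*w^2 + 4*w - 2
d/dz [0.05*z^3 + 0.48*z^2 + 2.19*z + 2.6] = 0.15*z^2 + 0.96*z + 2.19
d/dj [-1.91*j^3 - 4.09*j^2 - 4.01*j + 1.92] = -5.73*j^2 - 8.18*j - 4.01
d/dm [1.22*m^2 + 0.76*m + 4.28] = 2.44*m + 0.76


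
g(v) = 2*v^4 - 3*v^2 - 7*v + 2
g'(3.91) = 447.75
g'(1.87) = 34.09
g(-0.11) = 2.73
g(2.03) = 9.39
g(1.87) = 2.88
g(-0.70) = 5.91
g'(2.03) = 47.74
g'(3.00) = 191.00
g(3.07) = 129.89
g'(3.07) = 206.06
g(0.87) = -5.21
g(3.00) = 116.00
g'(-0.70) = -5.54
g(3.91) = 396.22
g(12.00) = 40958.00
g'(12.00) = 13745.00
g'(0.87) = -6.95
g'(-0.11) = -6.35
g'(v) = 8*v^3 - 6*v - 7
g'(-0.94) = -8.00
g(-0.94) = 7.49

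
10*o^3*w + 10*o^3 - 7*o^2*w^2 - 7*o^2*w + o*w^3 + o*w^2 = (-5*o + w)*(-2*o + w)*(o*w + o)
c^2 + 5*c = c*(c + 5)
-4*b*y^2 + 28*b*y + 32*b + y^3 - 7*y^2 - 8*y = (-4*b + y)*(y - 8)*(y + 1)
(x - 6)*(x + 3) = x^2 - 3*x - 18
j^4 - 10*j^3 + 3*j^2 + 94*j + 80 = (j - 8)*(j - 5)*(j + 1)*(j + 2)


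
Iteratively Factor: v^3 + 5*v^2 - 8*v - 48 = (v + 4)*(v^2 + v - 12) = (v - 3)*(v + 4)*(v + 4)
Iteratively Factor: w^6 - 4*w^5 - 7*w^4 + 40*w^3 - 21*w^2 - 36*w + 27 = (w - 3)*(w^5 - w^4 - 10*w^3 + 10*w^2 + 9*w - 9) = (w - 3)*(w - 1)*(w^4 - 10*w^2 + 9) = (w - 3)^2*(w - 1)*(w^3 + 3*w^2 - w - 3) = (w - 3)^2*(w - 1)*(w + 1)*(w^2 + 2*w - 3) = (w - 3)^2*(w - 1)*(w + 1)*(w + 3)*(w - 1)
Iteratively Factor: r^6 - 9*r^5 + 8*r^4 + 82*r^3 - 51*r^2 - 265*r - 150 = (r + 1)*(r^5 - 10*r^4 + 18*r^3 + 64*r^2 - 115*r - 150) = (r - 3)*(r + 1)*(r^4 - 7*r^3 - 3*r^2 + 55*r + 50) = (r - 5)*(r - 3)*(r + 1)*(r^3 - 2*r^2 - 13*r - 10) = (r - 5)*(r - 3)*(r + 1)^2*(r^2 - 3*r - 10) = (r - 5)*(r - 3)*(r + 1)^2*(r + 2)*(r - 5)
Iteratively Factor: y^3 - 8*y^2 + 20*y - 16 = (y - 4)*(y^2 - 4*y + 4) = (y - 4)*(y - 2)*(y - 2)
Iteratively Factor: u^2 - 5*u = (u)*(u - 5)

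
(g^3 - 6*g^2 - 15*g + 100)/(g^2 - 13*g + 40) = (g^2 - g - 20)/(g - 8)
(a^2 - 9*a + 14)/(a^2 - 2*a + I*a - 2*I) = (a - 7)/(a + I)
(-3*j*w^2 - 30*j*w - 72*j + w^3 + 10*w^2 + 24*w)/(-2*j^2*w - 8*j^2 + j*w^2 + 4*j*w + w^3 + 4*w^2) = (-3*j*w - 18*j + w^2 + 6*w)/(-2*j^2 + j*w + w^2)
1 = 1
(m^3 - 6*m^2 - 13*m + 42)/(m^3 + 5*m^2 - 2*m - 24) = (m - 7)/(m + 4)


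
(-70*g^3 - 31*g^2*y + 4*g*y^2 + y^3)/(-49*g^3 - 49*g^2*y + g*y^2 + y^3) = (-10*g^2 - 3*g*y + y^2)/(-7*g^2 - 6*g*y + y^2)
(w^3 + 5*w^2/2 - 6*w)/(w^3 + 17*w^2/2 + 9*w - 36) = w/(w + 6)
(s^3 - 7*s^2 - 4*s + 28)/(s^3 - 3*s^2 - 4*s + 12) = (s - 7)/(s - 3)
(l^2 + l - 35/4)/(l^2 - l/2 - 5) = (l + 7/2)/(l + 2)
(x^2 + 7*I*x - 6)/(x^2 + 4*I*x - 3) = (x + 6*I)/(x + 3*I)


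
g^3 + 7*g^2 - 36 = (g - 2)*(g + 3)*(g + 6)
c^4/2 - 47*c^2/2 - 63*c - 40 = (c/2 + 1/2)*(c - 8)*(c + 2)*(c + 5)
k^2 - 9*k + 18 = (k - 6)*(k - 3)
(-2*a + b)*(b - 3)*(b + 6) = -2*a*b^2 - 6*a*b + 36*a + b^3 + 3*b^2 - 18*b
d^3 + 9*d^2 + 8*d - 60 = (d - 2)*(d + 5)*(d + 6)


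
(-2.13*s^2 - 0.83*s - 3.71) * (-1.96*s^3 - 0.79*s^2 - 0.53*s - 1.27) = 4.1748*s^5 + 3.3095*s^4 + 9.0562*s^3 + 6.0759*s^2 + 3.0204*s + 4.7117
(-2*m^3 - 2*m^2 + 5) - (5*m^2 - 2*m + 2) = -2*m^3 - 7*m^2 + 2*m + 3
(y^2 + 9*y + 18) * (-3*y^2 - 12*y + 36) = -3*y^4 - 39*y^3 - 126*y^2 + 108*y + 648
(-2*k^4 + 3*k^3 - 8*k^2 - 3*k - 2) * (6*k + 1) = -12*k^5 + 16*k^4 - 45*k^3 - 26*k^2 - 15*k - 2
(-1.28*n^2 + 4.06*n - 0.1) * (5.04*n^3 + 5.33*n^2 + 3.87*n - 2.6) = -6.4512*n^5 + 13.64*n^4 + 16.1822*n^3 + 18.5072*n^2 - 10.943*n + 0.26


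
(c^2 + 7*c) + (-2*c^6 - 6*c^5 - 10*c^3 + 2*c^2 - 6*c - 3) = -2*c^6 - 6*c^5 - 10*c^3 + 3*c^2 + c - 3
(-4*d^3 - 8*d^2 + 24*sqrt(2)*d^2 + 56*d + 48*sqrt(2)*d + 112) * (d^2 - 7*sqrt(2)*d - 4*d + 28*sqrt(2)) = -4*d^5 + 8*d^4 + 52*sqrt(2)*d^4 - 248*d^3 - 104*sqrt(2)*d^3 - 808*sqrt(2)*d^2 + 560*d^2 + 784*sqrt(2)*d + 2240*d + 3136*sqrt(2)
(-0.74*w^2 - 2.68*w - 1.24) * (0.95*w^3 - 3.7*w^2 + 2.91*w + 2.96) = -0.703*w^5 + 0.192*w^4 + 6.5846*w^3 - 5.4012*w^2 - 11.5412*w - 3.6704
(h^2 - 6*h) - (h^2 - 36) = 36 - 6*h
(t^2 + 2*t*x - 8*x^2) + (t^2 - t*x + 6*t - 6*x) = 2*t^2 + t*x + 6*t - 8*x^2 - 6*x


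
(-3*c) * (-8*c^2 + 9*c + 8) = 24*c^3 - 27*c^2 - 24*c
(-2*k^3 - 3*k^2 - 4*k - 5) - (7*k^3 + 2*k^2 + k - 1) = -9*k^3 - 5*k^2 - 5*k - 4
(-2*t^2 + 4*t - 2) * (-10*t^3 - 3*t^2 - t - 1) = 20*t^5 - 34*t^4 + 10*t^3 + 4*t^2 - 2*t + 2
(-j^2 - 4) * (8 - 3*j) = 3*j^3 - 8*j^2 + 12*j - 32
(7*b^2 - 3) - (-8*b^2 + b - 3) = 15*b^2 - b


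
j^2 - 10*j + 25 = (j - 5)^2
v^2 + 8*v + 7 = (v + 1)*(v + 7)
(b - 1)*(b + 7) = b^2 + 6*b - 7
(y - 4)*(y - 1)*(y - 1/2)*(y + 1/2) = y^4 - 5*y^3 + 15*y^2/4 + 5*y/4 - 1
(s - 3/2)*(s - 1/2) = s^2 - 2*s + 3/4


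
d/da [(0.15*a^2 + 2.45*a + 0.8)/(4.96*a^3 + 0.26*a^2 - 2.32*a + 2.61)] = (-0.744*a^4 - 24.304*a^3 - 12.889*a^2 + 0.367*a + 8.2505)/(24.6016*a^6 + 2.5792*a^5 - 22.9468*a^4 + 24.6848*a^3 + 6.7396*a^2 - 12.1104*a + 6.8121)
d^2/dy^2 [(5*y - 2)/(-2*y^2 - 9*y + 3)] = 2*(-(4*y + 9)^2*(5*y - 2) + (30*y + 41)*(2*y^2 + 9*y - 3))/(2*y^2 + 9*y - 3)^3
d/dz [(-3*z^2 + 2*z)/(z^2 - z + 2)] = (z^2 - 12*z + 4)/(z^4 - 2*z^3 + 5*z^2 - 4*z + 4)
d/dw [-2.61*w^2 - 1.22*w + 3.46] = -5.22*w - 1.22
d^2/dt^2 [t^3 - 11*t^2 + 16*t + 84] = 6*t - 22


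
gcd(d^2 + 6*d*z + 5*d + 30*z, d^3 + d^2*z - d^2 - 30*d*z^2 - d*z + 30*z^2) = d + 6*z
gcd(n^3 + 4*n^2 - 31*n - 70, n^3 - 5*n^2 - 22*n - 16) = n + 2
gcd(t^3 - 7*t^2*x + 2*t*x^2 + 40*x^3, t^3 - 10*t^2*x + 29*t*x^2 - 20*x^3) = t^2 - 9*t*x + 20*x^2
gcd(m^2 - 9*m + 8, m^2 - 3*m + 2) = m - 1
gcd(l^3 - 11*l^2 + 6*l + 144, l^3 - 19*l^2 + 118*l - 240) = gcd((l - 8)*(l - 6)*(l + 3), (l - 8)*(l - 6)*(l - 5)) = l^2 - 14*l + 48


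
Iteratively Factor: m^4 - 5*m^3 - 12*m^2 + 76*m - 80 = (m + 4)*(m^3 - 9*m^2 + 24*m - 20) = (m - 2)*(m + 4)*(m^2 - 7*m + 10) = (m - 5)*(m - 2)*(m + 4)*(m - 2)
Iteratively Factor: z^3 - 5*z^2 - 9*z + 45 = (z + 3)*(z^2 - 8*z + 15) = (z - 3)*(z + 3)*(z - 5)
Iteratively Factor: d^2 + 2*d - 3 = (d + 3)*(d - 1)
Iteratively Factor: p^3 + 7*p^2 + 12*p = (p + 4)*(p^2 + 3*p) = p*(p + 4)*(p + 3)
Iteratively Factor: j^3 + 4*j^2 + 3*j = (j)*(j^2 + 4*j + 3) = j*(j + 3)*(j + 1)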